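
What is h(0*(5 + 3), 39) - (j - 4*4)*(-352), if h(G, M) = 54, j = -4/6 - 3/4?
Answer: -18230/3 ≈ -6076.7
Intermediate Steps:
j = -17/12 (j = -4*1/6 - 3*1/4 = -2/3 - 3/4 = -17/12 ≈ -1.4167)
h(0*(5 + 3), 39) - (j - 4*4)*(-352) = 54 - (-17/12 - 4*4)*(-352) = 54 - (-17/12 - 16)*(-352) = 54 - (-209)*(-352)/12 = 54 - 1*18392/3 = 54 - 18392/3 = -18230/3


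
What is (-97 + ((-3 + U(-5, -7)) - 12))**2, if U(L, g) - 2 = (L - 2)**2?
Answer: 3721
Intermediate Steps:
U(L, g) = 2 + (-2 + L)**2 (U(L, g) = 2 + (L - 2)**2 = 2 + (-2 + L)**2)
(-97 + ((-3 + U(-5, -7)) - 12))**2 = (-97 + ((-3 + (2 + (-2 - 5)**2)) - 12))**2 = (-97 + ((-3 + (2 + (-7)**2)) - 12))**2 = (-97 + ((-3 + (2 + 49)) - 12))**2 = (-97 + ((-3 + 51) - 12))**2 = (-97 + (48 - 12))**2 = (-97 + 36)**2 = (-61)**2 = 3721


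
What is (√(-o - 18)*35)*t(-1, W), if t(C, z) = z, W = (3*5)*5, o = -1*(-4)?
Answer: 2625*I*√22 ≈ 12312.0*I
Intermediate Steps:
o = 4
W = 75 (W = 15*5 = 75)
(√(-o - 18)*35)*t(-1, W) = (√(-1*4 - 18)*35)*75 = (√(-4 - 18)*35)*75 = (√(-22)*35)*75 = ((I*√22)*35)*75 = (35*I*√22)*75 = 2625*I*√22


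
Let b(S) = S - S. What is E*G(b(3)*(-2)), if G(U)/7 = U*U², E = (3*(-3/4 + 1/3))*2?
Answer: 0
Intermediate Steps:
b(S) = 0
E = -5/2 (E = (3*(-3*¼ + 1*(⅓)))*2 = (3*(-¾ + ⅓))*2 = (3*(-5/12))*2 = -5/4*2 = -5/2 ≈ -2.5000)
G(U) = 7*U³ (G(U) = 7*(U*U²) = 7*U³)
E*G(b(3)*(-2)) = -35*(0*(-2))³/2 = -35*0³/2 = -35*0/2 = -5/2*0 = 0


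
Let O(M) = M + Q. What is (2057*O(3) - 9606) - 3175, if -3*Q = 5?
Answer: -30115/3 ≈ -10038.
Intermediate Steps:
Q = -5/3 (Q = -1/3*5 = -5/3 ≈ -1.6667)
O(M) = -5/3 + M (O(M) = M - 5/3 = -5/3 + M)
(2057*O(3) - 9606) - 3175 = (2057*(-5/3 + 3) - 9606) - 3175 = (2057*(4/3) - 9606) - 3175 = (8228/3 - 9606) - 3175 = -20590/3 - 3175 = -30115/3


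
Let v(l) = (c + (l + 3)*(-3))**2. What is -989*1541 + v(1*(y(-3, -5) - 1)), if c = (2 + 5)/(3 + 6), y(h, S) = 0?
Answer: -123445760/81 ≈ -1.5240e+6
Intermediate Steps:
c = 7/9 ≈ 0.77778
v(l) = (-74/9 - 3*l)**2 (v(l) = (7/9 + (l + 3)*(-3))**2 = (7/9 + (3 + l)*(-3))**2 = (7/9 + (-9 - 3*l))**2 = (-74/9 - 3*l)**2)
-989*1541 + v(1*(y(-3, -5) - 1)) = -989*1541 + (74 + 27*(1*(0 - 1)))**2/81 = -1524049 + (74 + 27*(1*(-1)))**2/81 = -1524049 + (74 + 27*(-1))**2/81 = -1524049 + (74 - 27)**2/81 = -1524049 + (1/81)*47**2 = -1524049 + (1/81)*2209 = -1524049 + 2209/81 = -123445760/81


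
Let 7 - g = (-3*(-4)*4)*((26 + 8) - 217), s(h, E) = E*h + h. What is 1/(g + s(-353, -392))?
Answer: 1/146814 ≈ 6.8113e-6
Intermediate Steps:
s(h, E) = h + E*h
g = 8791 (g = 7 - -3*(-4)*4*((26 + 8) - 217) = 7 - 12*4*(34 - 217) = 7 - 48*(-183) = 7 - 1*(-8784) = 7 + 8784 = 8791)
1/(g + s(-353, -392)) = 1/(8791 - 353*(1 - 392)) = 1/(8791 - 353*(-391)) = 1/(8791 + 138023) = 1/146814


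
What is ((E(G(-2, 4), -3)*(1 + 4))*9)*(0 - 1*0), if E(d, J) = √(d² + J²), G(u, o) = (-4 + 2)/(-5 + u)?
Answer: 0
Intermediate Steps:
G(u, o) = -2/(-5 + u)
E(d, J) = √(J² + d²)
((E(G(-2, 4), -3)*(1 + 4))*9)*(0 - 1*0) = ((√((-3)² + (-2/(-5 - 2))²)*(1 + 4))*9)*(0 - 1*0) = ((√(9 + (-2/(-7))²)*5)*9)*(0 + 0) = ((√(9 + (-2*(-⅐))²)*5)*9)*0 = ((√(9 + (2/7)²)*5)*9)*0 = ((√(9 + 4/49)*5)*9)*0 = ((√(445/49)*5)*9)*0 = (((√445/7)*5)*9)*0 = ((5*√445/7)*9)*0 = (45*√445/7)*0 = 0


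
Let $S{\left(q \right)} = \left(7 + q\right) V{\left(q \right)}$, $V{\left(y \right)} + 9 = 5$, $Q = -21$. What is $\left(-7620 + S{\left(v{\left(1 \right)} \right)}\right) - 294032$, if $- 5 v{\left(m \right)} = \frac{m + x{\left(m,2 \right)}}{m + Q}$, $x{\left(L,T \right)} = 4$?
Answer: $- \frac{1508401}{5} \approx -3.0168 \cdot 10^{5}$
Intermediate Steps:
$V{\left(y \right)} = -4$ ($V{\left(y \right)} = -9 + 5 = -4$)
$v{\left(m \right)} = - \frac{4 + m}{5 \left(-21 + m\right)}$ ($v{\left(m \right)} = - \frac{\left(m + 4\right) \frac{1}{m - 21}}{5} = - \frac{\left(4 + m\right) \frac{1}{-21 + m}}{5} = - \frac{\frac{1}{-21 + m} \left(4 + m\right)}{5} = - \frac{4 + m}{5 \left(-21 + m\right)}$)
$S{\left(q \right)} = -28 - 4 q$ ($S{\left(q \right)} = \left(7 + q\right) \left(-4\right) = -28 - 4 q$)
$\left(-7620 + S{\left(v{\left(1 \right)} \right)}\right) - 294032 = \left(-7620 - \left(28 + 4 \frac{-4 - 1}{5 \left(-21 + 1\right)}\right)\right) - 294032 = \left(-7620 - \left(28 + 4 \frac{-4 - 1}{5 \left(-20\right)}\right)\right) - 294032 = \left(-7620 - \left(28 + 4 \cdot \frac{1}{5} \left(- \frac{1}{20}\right) \left(-5\right)\right)\right) - 294032 = \left(-7620 - \frac{141}{5}\right) - 294032 = - \frac{38241}{5} - 294032 = - \frac{1508401}{5}$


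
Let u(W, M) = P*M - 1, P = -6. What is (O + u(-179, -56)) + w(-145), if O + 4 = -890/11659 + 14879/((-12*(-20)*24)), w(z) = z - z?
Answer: 251650909/754560 ≈ 333.51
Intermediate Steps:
w(z) = 0
u(W, M) = -1 - 6*M (u(W, M) = -6*M - 1 = -1 - 6*M)
O = -1126691/754560 (O = -4 + (-890/11659 + 14879/((-12*(-20)*24))) = -4 + (-890*1/11659 + 14879/((240*24))) = -4 + (-10/131 + 14879/5760) = -4 + 1891549/754560 = -1126691/754560 ≈ -1.4932)
(O + u(-179, -56)) + w(-145) = (-1126691/754560 + (-1 - 6*(-56))) + 0 = (-1126691/754560 + (-1 + 336)) + 0 = (-1126691/754560 + 335) + 0 = 251650909/754560 + 0 = 251650909/754560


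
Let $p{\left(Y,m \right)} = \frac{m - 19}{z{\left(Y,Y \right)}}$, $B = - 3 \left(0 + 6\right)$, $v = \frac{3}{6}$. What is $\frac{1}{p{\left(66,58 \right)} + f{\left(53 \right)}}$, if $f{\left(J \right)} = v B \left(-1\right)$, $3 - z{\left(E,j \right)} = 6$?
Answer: $- \frac{1}{4} \approx -0.25$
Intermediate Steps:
$z{\left(E,j \right)} = -3$ ($z{\left(E,j \right)} = 3 - 6 = -3$)
$v = \frac{1}{2}$ ($v = 3 \cdot \frac{1}{6} = \frac{1}{2} \approx 0.5$)
$B = -18$ ($B = \left(-3\right) 6 = -18$)
$p{\left(Y,m \right)} = \frac{19}{3} - \frac{m}{3}$ ($p{\left(Y,m \right)} = \frac{m - 19}{-3} = \left(-19 + m\right) \left(- \frac{1}{3}\right) = \frac{19}{3} - \frac{m}{3}$)
$f{\left(J \right)} = 9$ ($f{\left(J \right)} = \frac{1}{2} \left(-18\right) \left(-1\right) = \left(-9\right) \left(-1\right) = 9$)
$\frac{1}{p{\left(66,58 \right)} + f{\left(53 \right)}} = \frac{1}{\left(\frac{19}{3} - \frac{58}{3}\right) + 9} = \frac{1}{-13 + 9} = \frac{1}{-4} = - \frac{1}{4}$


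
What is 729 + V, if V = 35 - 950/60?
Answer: 4489/6 ≈ 748.17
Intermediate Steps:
V = 115/6 (V = 35 - 950/60 = 35 - 95*1/6 = 35 - 95/6 = 115/6 ≈ 19.167)
729 + V = 729 + 115/6 = 4489/6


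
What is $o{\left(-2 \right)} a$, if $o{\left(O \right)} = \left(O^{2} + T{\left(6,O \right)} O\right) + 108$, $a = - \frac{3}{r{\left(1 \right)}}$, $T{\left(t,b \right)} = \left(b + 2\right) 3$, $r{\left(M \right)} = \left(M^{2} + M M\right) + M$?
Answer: $-112$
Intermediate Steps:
$r{\left(M \right)} = M + 2 M^{2}$ ($r{\left(M \right)} = \left(M^{2} + M^{2}\right) + M = 2 M^{2} + M = M + 2 M^{2}$)
$T{\left(t,b \right)} = 6 + 3 b$ ($T{\left(t,b \right)} = \left(2 + b\right) 3 = 6 + 3 b$)
$a = -1$ ($a = - \frac{3}{1 \left(1 + 2 \cdot 1\right)} = - \frac{3}{1 \left(1 + 2\right)} = - \frac{3}{1 \cdot 3} = - \frac{3}{3} = \left(-3\right) \frac{1}{3} = -1$)
$o{\left(O \right)} = 108 + O^{2} + O \left(6 + 3 O\right)$ ($o{\left(O \right)} = \left(O^{2} + \left(6 + 3 O\right) O\right) + 108 = \left(O^{2} + O \left(6 + 3 O\right)\right) + 108 = 108 + O^{2} + O \left(6 + 3 O\right)$)
$o{\left(-2 \right)} a = \left(108 + 4 \left(-2\right)^{2} + 6 \left(-2\right)\right) \left(-1\right) = \left(108 + 4 \cdot 4 - 12\right) \left(-1\right) = \left(108 + 16 - 12\right) \left(-1\right) = 112 \left(-1\right) = -112$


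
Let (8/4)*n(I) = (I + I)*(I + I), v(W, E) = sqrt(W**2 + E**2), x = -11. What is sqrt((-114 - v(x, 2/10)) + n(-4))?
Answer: sqrt(-2050 - 5*sqrt(3026))/5 ≈ 9.6437*I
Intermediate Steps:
v(W, E) = sqrt(E**2 + W**2)
n(I) = 2*I**2 (n(I) = ((I + I)*(I + I))/2 = ((2*I)*(2*I))/2 = (4*I**2)/2 = 2*I**2)
sqrt((-114 - v(x, 2/10)) + n(-4)) = sqrt((-114 - sqrt((2/10)**2 + (-11)**2)) + 2*(-4)**2) = sqrt((-114 - sqrt((2*(1/10))**2 + 121)) + 2*16) = sqrt((-114 - sqrt((1/5)**2 + 121)) + 32) = sqrt((-114 - sqrt(1/25 + 121)) + 32) = sqrt((-114 - sqrt(3026/25)) + 32) = sqrt((-114 - sqrt(3026)/5) + 32) = sqrt(-82 - sqrt(3026)/5)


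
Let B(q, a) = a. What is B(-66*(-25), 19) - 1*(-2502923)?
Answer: 2502942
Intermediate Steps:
B(-66*(-25), 19) - 1*(-2502923) = 19 - 1*(-2502923) = 19 + 2502923 = 2502942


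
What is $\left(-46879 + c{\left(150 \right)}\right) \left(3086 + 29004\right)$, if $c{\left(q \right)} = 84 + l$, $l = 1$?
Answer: $-1501619460$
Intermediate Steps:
$c{\left(q \right)} = 85$ ($c{\left(q \right)} = 84 + 1 = 85$)
$\left(-46879 + c{\left(150 \right)}\right) \left(3086 + 29004\right) = \left(-46879 + 85\right) \left(3086 + 29004\right) = \left(-46794\right) 32090 = -1501619460$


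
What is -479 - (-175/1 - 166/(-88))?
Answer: -13459/44 ≈ -305.89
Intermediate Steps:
-479 - (-175/1 - 166/(-88)) = -479 - (-175*1 - 166*(-1/88)) = -479 - (-175 + 83/44) = -479 - 1*(-7617/44) = -479 + 7617/44 = -13459/44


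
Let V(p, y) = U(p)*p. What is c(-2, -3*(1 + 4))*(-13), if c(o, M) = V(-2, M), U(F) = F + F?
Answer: -104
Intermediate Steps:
U(F) = 2*F
V(p, y) = 2*p² (V(p, y) = (2*p)*p = 2*p²)
c(o, M) = 8 (c(o, M) = 2*(-2)² = 2*4 = 8)
c(-2, -3*(1 + 4))*(-13) = 8*(-13) = -104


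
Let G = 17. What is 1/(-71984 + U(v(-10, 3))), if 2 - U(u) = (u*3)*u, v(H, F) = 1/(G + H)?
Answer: -49/3527121 ≈ -1.3892e-5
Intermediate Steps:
v(H, F) = 1/(17 + H)
U(u) = 2 - 3*u² (U(u) = 2 - u*3*u = 2 - 3*u*u = 2 - 3*u²)
1/(-71984 + U(v(-10, 3))) = 1/(-71984 + (2 - 3/(17 - 10)²)) = 1/(-71984 + (2 - 3*(1/7)²)) = 1/(-71984 + (2 - 3*(⅐)²)) = 1/(-71984 + (2 - 3*1/49)) = 1/(-71984 + (2 - 3/49)) = 1/(-71984 + 95/49) = 1/(-3527121/49) = -49/3527121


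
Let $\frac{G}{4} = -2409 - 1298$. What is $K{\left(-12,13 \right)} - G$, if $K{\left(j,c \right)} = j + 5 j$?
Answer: $14756$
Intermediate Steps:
$K{\left(j,c \right)} = 6 j$
$G = -14828$ ($G = 4 \left(-2409 - 1298\right) = 4 \left(-3707\right) = -14828$)
$K{\left(-12,13 \right)} - G = 6 \left(-12\right) - -14828 = -72 + 14828 = 14756$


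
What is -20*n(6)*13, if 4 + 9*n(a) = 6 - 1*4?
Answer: 520/9 ≈ 57.778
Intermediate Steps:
n(a) = -2/9 (n(a) = -4/9 + (6 - 1*4)/9 = -4/9 + (6 - 4)/9 = -4/9 + (⅑)*2 = -4/9 + 2/9 = -2/9)
-20*n(6)*13 = -20*(-2/9)*13 = (40/9)*13 = 520/9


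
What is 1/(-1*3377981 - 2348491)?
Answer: -1/5726472 ≈ -1.7463e-7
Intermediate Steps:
1/(-1*3377981 - 2348491) = 1/(-3377981 - 2348491) = 1/(-5726472) = -1/5726472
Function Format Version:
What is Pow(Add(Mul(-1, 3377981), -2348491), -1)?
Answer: Rational(-1, 5726472) ≈ -1.7463e-7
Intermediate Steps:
Pow(Add(Mul(-1, 3377981), -2348491), -1) = Pow(Add(-3377981, -2348491), -1) = Pow(-5726472, -1) = Rational(-1, 5726472)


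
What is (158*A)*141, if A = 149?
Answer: 3319422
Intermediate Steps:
(158*A)*141 = (158*149)*141 = 23542*141 = 3319422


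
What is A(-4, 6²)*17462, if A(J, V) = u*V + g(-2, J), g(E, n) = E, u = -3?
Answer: -1920820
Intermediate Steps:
A(J, V) = -2 - 3*V (A(J, V) = -3*V - 2 = -2 - 3*V)
A(-4, 6²)*17462 = (-2 - 3*6²)*17462 = (-2 - 3*36)*17462 = (-2 - 108)*17462 = -110*17462 = -1920820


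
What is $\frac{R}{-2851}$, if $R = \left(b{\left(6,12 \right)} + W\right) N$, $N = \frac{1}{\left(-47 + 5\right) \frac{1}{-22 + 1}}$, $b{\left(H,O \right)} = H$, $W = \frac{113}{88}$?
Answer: $- \frac{641}{501776} \approx -0.0012775$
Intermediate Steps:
$W = \frac{113}{88}$ ($W = 113 \cdot \frac{1}{88} = \frac{113}{88} \approx 1.2841$)
$N = \frac{1}{2}$ ($N = \frac{1}{\left(-42\right) \frac{1}{-21}} = \frac{1}{\left(-42\right) \left(- \frac{1}{21}\right)} = \frac{1}{2} \approx 0.5$)
$R = \frac{641}{176}$ ($R = \left(6 + \frac{113}{88}\right) \frac{1}{2} = \frac{641}{88} \cdot \frac{1}{2} = \frac{641}{176} \approx 3.642$)
$\frac{R}{-2851} = \frac{641}{176 \left(-2851\right)} = \frac{641}{176} \left(- \frac{1}{2851}\right) = - \frac{641}{501776}$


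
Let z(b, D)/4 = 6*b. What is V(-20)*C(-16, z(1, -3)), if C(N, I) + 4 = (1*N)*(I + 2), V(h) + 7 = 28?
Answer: -8820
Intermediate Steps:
V(h) = 21 (V(h) = -7 + 28 = 21)
z(b, D) = 24*b (z(b, D) = 4*(6*b) = 24*b)
C(N, I) = -4 + N*(2 + I) (C(N, I) = -4 + (1*N)*(I + 2) = -4 + N*(2 + I))
V(-20)*C(-16, z(1, -3)) = 21*(-4 + 2*(-16) + (24*1)*(-16)) = 21*(-4 - 32 + 24*(-16)) = 21*(-4 - 32 - 384) = 21*(-420) = -8820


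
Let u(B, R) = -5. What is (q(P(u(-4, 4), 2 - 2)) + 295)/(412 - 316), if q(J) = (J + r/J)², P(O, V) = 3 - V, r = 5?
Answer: 2851/864 ≈ 3.2998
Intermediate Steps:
q(J) = (J + 5/J)²
(q(P(u(-4, 4), 2 - 2)) + 295)/(412 - 316) = ((5 + (3 - (2 - 2))²)²/(3 - (2 - 2))² + 295)/(412 - 316) = ((5 + (3 - 1*0)²)²/(3 - 1*0)² + 295)/96 = ((5 + (3 + 0)²)²/(3 + 0)² + 295)*(1/96) = ((5 + 3²)²/3² + 295)*(1/96) = ((5 + 9)²/9 + 295)*(1/96) = ((⅑)*14² + 295)*(1/96) = ((⅑)*196 + 295)*(1/96) = (196/9 + 295)*(1/96) = (2851/9)*(1/96) = 2851/864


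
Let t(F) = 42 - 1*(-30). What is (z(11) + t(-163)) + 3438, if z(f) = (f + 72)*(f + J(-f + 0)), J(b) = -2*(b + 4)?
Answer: 5585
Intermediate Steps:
J(b) = -8 - 2*b (J(b) = -2*(4 + b) = -8 - 2*b)
t(F) = 72 (t(F) = 42 + 30 = 72)
z(f) = (-8 + 3*f)*(72 + f) (z(f) = (f + 72)*(f + (-8 - 2*(-f + 0))) = (72 + f)*(f + (-8 - (-2)*f)) = (72 + f)*(f + (-8 + 2*f)) = (72 + f)*(-8 + 3*f) = (-8 + 3*f)*(72 + f))
(z(11) + t(-163)) + 3438 = ((-576 + 3*11² + 208*11) + 72) + 3438 = ((-576 + 3*121 + 2288) + 72) + 3438 = ((-576 + 363 + 2288) + 72) + 3438 = (2075 + 72) + 3438 = 2147 + 3438 = 5585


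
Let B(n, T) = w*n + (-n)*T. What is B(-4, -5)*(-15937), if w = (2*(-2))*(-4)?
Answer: 1338708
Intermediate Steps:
w = 16 (w = -4*(-4) = 16)
B(n, T) = 16*n - T*n (B(n, T) = 16*n + (-n)*T = 16*n - T*n)
B(-4, -5)*(-15937) = -4*(16 - 1*(-5))*(-15937) = -4*(16 + 5)*(-15937) = -4*21*(-15937) = -84*(-15937) = 1338708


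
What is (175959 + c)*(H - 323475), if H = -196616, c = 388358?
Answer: -293496192847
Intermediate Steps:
(175959 + c)*(H - 323475) = (175959 + 388358)*(-196616 - 323475) = 564317*(-520091) = -293496192847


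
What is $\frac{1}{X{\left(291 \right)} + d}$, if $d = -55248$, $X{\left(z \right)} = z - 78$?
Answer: $- \frac{1}{55035} \approx -1.817 \cdot 10^{-5}$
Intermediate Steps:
$X{\left(z \right)} = -78 + z$
$\frac{1}{X{\left(291 \right)} + d} = \frac{1}{\left(-78 + 291\right) - 55248} = \frac{1}{213 - 55248} = \frac{1}{-55035} = - \frac{1}{55035}$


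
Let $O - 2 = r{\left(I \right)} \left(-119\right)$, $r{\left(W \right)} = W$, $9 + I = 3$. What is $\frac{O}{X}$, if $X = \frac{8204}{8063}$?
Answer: $\frac{1443277}{2051} \approx 703.69$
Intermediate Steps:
$I = -6$ ($I = -9 + 3 = -6$)
$X = \frac{8204}{8063}$ ($X = 8204 \cdot \frac{1}{8063} = \frac{8204}{8063} \approx 1.0175$)
$O = 716$ ($O = 2 - -714 = 2 + 714 = 716$)
$\frac{O}{X} = \frac{716}{\frac{8204}{8063}} = 716 \cdot \frac{8063}{8204} = \frac{1443277}{2051}$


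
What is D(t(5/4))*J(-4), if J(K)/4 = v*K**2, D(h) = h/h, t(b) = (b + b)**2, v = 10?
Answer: 640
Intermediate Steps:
t(b) = 4*b**2 (t(b) = (2*b)**2 = 4*b**2)
D(h) = 1
J(K) = 40*K**2 (J(K) = 4*(10*K**2) = 40*K**2)
D(t(5/4))*J(-4) = 1*(40*(-4)**2) = 1*(40*16) = 1*640 = 640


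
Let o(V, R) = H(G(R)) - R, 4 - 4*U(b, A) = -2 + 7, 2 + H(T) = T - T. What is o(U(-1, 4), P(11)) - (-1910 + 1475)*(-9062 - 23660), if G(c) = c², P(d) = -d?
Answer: -14234061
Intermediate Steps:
H(T) = -2 (H(T) = -2 + (T - T) = -2 + 0 = -2)
U(b, A) = -¼ (U(b, A) = 1 - (-2 + 7)/4 = 1 - ¼*5 = 1 - 5/4 = -¼)
o(V, R) = -2 - R
o(U(-1, 4), P(11)) - (-1910 + 1475)*(-9062 - 23660) = (-2 - (-1)*11) - (-1910 + 1475)*(-9062 - 23660) = (-2 - 1*(-11)) - (-435)*(-32722) = (-2 + 11) - 1*14234070 = 9 - 14234070 = -14234061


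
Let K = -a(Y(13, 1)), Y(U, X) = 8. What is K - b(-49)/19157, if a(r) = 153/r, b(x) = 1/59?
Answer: -172930247/9042104 ≈ -19.125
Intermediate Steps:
b(x) = 1/59
K = -153/8 ≈ -19.125
K - b(-49)/19157 = -153/8 - 1/(59*19157) = -153/8 - 1*1/1130263 = -153/8 - 1/1130263 = -172930247/9042104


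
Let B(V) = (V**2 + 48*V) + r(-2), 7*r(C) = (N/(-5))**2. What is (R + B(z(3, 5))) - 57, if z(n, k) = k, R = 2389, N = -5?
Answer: 18180/7 ≈ 2597.1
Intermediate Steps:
r(C) = 1/7 (r(C) = (-5/(-5))**2/7 = (-5*(-1/5))**2/7 = (1/7)*1**2 = (1/7)*1 = 1/7)
B(V) = 1/7 + V**2 + 48*V (B(V) = (V**2 + 48*V) + 1/7 = 1/7 + V**2 + 48*V)
(R + B(z(3, 5))) - 57 = (2389 + (1/7 + 5**2 + 48*5)) - 57 = (2389 + (1/7 + 25 + 240)) - 57 = (2389 + 1856/7) - 57 = 18579/7 - 57 = 18180/7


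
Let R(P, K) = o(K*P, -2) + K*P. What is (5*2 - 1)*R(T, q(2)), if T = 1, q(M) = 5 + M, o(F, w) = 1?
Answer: 72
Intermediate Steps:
R(P, K) = 1 + K*P
(5*2 - 1)*R(T, q(2)) = (5*2 - 1)*(1 + (5 + 2)*1) = (10 - 1)*(1 + 7*1) = 9*(1 + 7) = 9*8 = 72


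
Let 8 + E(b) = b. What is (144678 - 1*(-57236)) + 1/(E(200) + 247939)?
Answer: 50101122735/248131 ≈ 2.0191e+5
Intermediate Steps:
E(b) = -8 + b
(144678 - 1*(-57236)) + 1/(E(200) + 247939) = (144678 - 1*(-57236)) + 1/((-8 + 200) + 247939) = (144678 + 57236) + 1/(192 + 247939) = 201914 + 1/248131 = 50101122735/248131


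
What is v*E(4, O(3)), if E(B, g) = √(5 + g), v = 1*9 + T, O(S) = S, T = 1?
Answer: 20*√2 ≈ 28.284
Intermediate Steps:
v = 10 (v = 1*9 + 1 = 9 + 1 = 10)
v*E(4, O(3)) = 10*√(5 + 3) = 10*√8 = 10*(2*√2) = 20*√2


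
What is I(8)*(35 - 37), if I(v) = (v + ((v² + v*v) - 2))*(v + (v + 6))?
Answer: -5896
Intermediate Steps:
I(v) = (6 + 2*v)*(-2 + v + 2*v²) (I(v) = (v + ((v² + v²) - 2))*(v + (6 + v)) = (v + (2*v² - 2))*(6 + 2*v) = (v + (-2 + 2*v²))*(6 + 2*v) = (-2 + v + 2*v²)*(6 + 2*v) = (6 + 2*v)*(-2 + v + 2*v²))
I(8)*(35 - 37) = (-12 + 2*8 + 4*8³ + 14*8²)*(35 - 37) = (-12 + 16 + 4*512 + 14*64)*(-2) = (-12 + 16 + 2048 + 896)*(-2) = 2948*(-2) = -5896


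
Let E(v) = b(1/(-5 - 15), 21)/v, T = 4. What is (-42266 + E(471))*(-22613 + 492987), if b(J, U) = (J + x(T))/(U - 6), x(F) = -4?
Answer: -156064497866083/7850 ≈ -1.9881e+10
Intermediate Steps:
b(J, U) = (-4 + J)/(-6 + U) (b(J, U) = (J - 4)/(U - 6) = (-4 + J)/(-6 + U))
E(v) = -27/(100*v) (E(v) = ((-4 + 1/(-5 - 15))/(-6 + 21))/v = ((-4 + 1/(-20))/15)/v = ((-4 - 1/20)/15)/v = ((1/15)*(-81/20))/v = -27/(100*v))
(-42266 + E(471))*(-22613 + 492987) = (-42266 - 27/100/471)*(-22613 + 492987) = (-42266 - 27/100*1/471)*470374 = (-42266 - 9/15700)*470374 = -663576209/15700*470374 = -156064497866083/7850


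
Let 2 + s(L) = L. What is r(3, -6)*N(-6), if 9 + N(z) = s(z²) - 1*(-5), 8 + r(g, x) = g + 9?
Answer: 120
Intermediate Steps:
r(g, x) = 1 + g (r(g, x) = -8 + (g + 9) = -8 + (9 + g) = 1 + g)
s(L) = -2 + L
N(z) = -6 + z² (N(z) = -9 + ((-2 + z²) - 1*(-5)) = -9 + ((-2 + z²) + 5) = -9 + (3 + z²) = -6 + z²)
r(3, -6)*N(-6) = (1 + 3)*(-6 + (-6)²) = 4*(-6 + 36) = 4*30 = 120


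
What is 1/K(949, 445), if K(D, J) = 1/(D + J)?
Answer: 1394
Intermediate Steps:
1/K(949, 445) = 1/(1/(949 + 445)) = 1/(1/1394) = 1394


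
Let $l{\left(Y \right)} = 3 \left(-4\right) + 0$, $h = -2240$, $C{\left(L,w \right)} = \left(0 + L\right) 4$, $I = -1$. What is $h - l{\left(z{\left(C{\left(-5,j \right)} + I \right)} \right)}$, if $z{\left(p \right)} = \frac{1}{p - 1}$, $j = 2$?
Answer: $-2228$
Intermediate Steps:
$C{\left(L,w \right)} = 4 L$ ($C{\left(L,w \right)} = L 4 = 4 L$)
$z{\left(p \right)} = \frac{1}{-1 + p}$
$l{\left(Y \right)} = -12$ ($l{\left(Y \right)} = -12 + 0 = -12$)
$h - l{\left(z{\left(C{\left(-5,j \right)} + I \right)} \right)} = -2240 - -12 = -2240 + 12 = -2228$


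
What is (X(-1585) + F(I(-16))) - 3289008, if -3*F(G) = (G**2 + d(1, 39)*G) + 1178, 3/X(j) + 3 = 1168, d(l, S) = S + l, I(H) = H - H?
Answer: -11496455321/3495 ≈ -3.2894e+6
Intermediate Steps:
I(H) = 0
X(j) = 3/1165 (X(j) = 3/(-3 + 1168) = 3/1165)
F(G) = -1178/3 - 40*G/3 - G**2/3 (F(G) = -((G**2 + (39 + 1)*G) + 1178)/3 = -((G**2 + 40*G) + 1178)/3 = -(1178 + G**2 + 40*G)/3 = -1178/3 - 40*G/3 - G**2/3)
(X(-1585) + F(I(-16))) - 3289008 = (3/1165 + (-1178/3 - 40/3*0 - 1/3*0**2)) - 3289008 = (3/1165 + (-1178/3 + 0 - 1/3*0)) - 3289008 = (3/1165 + (-1178/3 + 0 + 0)) - 3289008 = (3/1165 - 1178/3) - 3289008 = -1372361/3495 - 3289008 = -11496455321/3495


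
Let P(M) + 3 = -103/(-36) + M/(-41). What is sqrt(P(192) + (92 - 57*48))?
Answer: 7*I*sqrt(3271349)/246 ≈ 51.467*I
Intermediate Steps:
P(M) = -5/36 - M/41 (P(M) = -3 + (-103/(-36) + M/(-41)) = -3 + (-103*(-1/36) + M*(-1/41)) = -3 + (103/36 - M/41) = -5/36 - M/41)
sqrt(P(192) + (92 - 57*48)) = sqrt((-5/36 - 1/41*192) + (92 - 57*48)) = sqrt((-5/36 - 192/41) + (92 - 2736)) = sqrt(-7117/1476 - 2644) = sqrt(-3909661/1476) = 7*I*sqrt(3271349)/246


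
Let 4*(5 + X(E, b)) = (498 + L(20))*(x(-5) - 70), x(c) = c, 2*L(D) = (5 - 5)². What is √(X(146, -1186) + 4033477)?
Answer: √16096538/2 ≈ 2006.0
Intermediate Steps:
L(D) = 0 (L(D) = (5 - 5)²/2 = (½)*0² = (½)*0 = 0)
X(E, b) = -18685/2 (X(E, b) = -5 + ((498 + 0)*(-5 - 70))/4 = -5 + (498*(-75))/4 = -5 + (¼)*(-37350) = -5 - 18675/2 = -18685/2)
√(X(146, -1186) + 4033477) = √(-18685/2 + 4033477) = √(8048269/2) = √16096538/2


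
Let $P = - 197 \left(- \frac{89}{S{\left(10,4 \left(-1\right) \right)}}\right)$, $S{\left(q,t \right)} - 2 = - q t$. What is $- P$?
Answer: $- \frac{17533}{42} \approx -417.45$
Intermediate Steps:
$S{\left(q,t \right)} = 2 - q t$
$P = \frac{17533}{42}$ ($P = - 197 \left(- \frac{89}{2 - 10 \cdot 4 \left(-1\right)}\right) = - 197 \left(- \frac{89}{2 - 10 \left(-4\right)}\right) = - 197 \left(- \frac{89}{2 + 40}\right) = - 197 \left(- \frac{89}{42}\right) = - 197 \left(\left(-89\right) \frac{1}{42}\right) = \left(-197\right) \left(- \frac{89}{42}\right) = \frac{17533}{42} \approx 417.45$)
$- P = \left(-1\right) \frac{17533}{42} = - \frac{17533}{42}$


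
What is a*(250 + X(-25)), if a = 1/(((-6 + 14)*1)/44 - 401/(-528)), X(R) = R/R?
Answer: 132528/497 ≈ 266.66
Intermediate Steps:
X(R) = 1
a = 528/497 (a = 1/((8*1)*(1/44) - 401*(-1/528)) = 1/(8*(1/44) + 401/528) = 1/(2/11 + 401/528) = 1/(497/528) = 528/497 ≈ 1.0624)
a*(250 + X(-25)) = 528*(250 + 1)/497 = (528/497)*251 = 132528/497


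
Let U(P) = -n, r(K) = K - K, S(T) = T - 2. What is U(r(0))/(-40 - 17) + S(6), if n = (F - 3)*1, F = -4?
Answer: 221/57 ≈ 3.8772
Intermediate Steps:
n = -7 (n = (-4 - 3)*1 = -7*1 = -7)
S(T) = -2 + T
r(K) = 0
U(P) = 7 (U(P) = -1*(-7) = 7)
U(r(0))/(-40 - 17) + S(6) = 7/(-40 - 17) + (-2 + 6) = 7/(-57) + 4 = 7*(-1/57) + 4 = -7/57 + 4 = 221/57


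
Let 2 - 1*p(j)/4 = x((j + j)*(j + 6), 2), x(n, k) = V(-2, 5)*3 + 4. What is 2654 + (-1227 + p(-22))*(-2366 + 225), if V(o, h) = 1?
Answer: 2672481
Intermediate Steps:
x(n, k) = 7 (x(n, k) = 1*3 + 4 = 3 + 4 = 7)
p(j) = -20 (p(j) = 8 - 4*7 = 8 - 28 = -20)
2654 + (-1227 + p(-22))*(-2366 + 225) = 2654 + (-1227 - 20)*(-2366 + 225) = 2654 - 1247*(-2141) = 2654 + 2669827 = 2672481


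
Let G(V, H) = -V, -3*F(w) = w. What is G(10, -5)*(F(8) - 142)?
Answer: 4340/3 ≈ 1446.7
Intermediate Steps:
F(w) = -w/3
G(10, -5)*(F(8) - 142) = (-1*10)*(-1/3*8 - 142) = -10*(-8/3 - 142) = -10*(-434/3) = 4340/3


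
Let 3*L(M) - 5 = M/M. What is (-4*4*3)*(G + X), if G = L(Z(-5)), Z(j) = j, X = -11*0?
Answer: -96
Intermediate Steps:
X = 0
L(M) = 2 (L(M) = 5/3 + (M/M)/3 = 5/3 + (1/3)*1 = 5/3 + 1/3 = 2)
G = 2
(-4*4*3)*(G + X) = (-4*4*3)*(2 + 0) = -16*3*2 = -48*2 = -96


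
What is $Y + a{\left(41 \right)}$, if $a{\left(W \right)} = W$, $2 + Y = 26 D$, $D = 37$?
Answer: $1001$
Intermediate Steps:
$Y = 960$ ($Y = -2 + 26 \cdot 37 = -2 + 962 = 960$)
$Y + a{\left(41 \right)} = 960 + 41 = 1001$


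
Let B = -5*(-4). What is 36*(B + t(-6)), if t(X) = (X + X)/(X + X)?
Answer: 756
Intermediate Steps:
t(X) = 1 (t(X) = (2*X)/((2*X)) = (2*X)*(1/(2*X)) = 1)
B = 20
36*(B + t(-6)) = 36*(20 + 1) = 36*21 = 756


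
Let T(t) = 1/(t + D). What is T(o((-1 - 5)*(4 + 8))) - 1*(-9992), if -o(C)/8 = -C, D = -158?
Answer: 7334127/734 ≈ 9992.0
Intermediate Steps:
o(C) = 8*C (o(C) = -(-8)*C = 8*C)
T(t) = 1/(-158 + t) (T(t) = 1/(t - 158) = 1/(-158 + t))
T(o((-1 - 5)*(4 + 8))) - 1*(-9992) = 1/(-158 + 8*((-1 - 5)*(4 + 8))) - 1*(-9992) = 1/(-158 + 8*(-6*12)) + 9992 = 1/(-158 + 8*(-72)) + 9992 = 1/(-158 - 576) + 9992 = 1/(-734) + 9992 = -1/734 + 9992 = 7334127/734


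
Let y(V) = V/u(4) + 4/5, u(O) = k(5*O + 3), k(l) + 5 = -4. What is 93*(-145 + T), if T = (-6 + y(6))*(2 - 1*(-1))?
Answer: -75609/5 ≈ -15122.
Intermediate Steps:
k(l) = -9 (k(l) = -5 - 4 = -9)
u(O) = -9
y(V) = ⅘ - V/9 (y(V) = V/(-9) + 4/5 = V*(-⅑) + 4*(⅕) = -V/9 + ⅘ = ⅘ - V/9)
T = -88/5 (T = (-6 + (⅘ - ⅑*6))*(2 - 1*(-1)) = (-6 + (⅘ - ⅔))*(2 + 1) = (-6 + 2/15)*3 = -88/15*3 = -88/5 ≈ -17.600)
93*(-145 + T) = 93*(-145 - 88/5) = 93*(-813/5) = -75609/5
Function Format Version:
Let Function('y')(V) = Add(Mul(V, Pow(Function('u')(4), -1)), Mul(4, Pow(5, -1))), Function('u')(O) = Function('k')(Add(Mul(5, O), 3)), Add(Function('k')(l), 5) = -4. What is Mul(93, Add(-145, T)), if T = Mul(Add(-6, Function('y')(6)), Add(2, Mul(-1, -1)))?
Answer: Rational(-75609, 5) ≈ -15122.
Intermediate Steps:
Function('k')(l) = -9 (Function('k')(l) = Add(-5, -4) = -9)
Function('u')(O) = -9
Function('y')(V) = Add(Rational(4, 5), Mul(Rational(-1, 9), V)) (Function('y')(V) = Add(Mul(V, Pow(-9, -1)), Mul(4, Pow(5, -1))) = Add(Mul(V, Rational(-1, 9)), Mul(4, Rational(1, 5))) = Add(Mul(Rational(-1, 9), V), Rational(4, 5)) = Add(Rational(4, 5), Mul(Rational(-1, 9), V)))
T = Rational(-88, 5) (T = Mul(Add(-6, Add(Rational(4, 5), Mul(Rational(-1, 9), 6))), Add(2, Mul(-1, -1))) = Mul(Add(-6, Add(Rational(4, 5), Rational(-2, 3))), Add(2, 1)) = Mul(Add(-6, Rational(2, 15)), 3) = Mul(Rational(-88, 15), 3) = Rational(-88, 5) ≈ -17.600)
Mul(93, Add(-145, T)) = Mul(93, Add(-145, Rational(-88, 5))) = Mul(93, Rational(-813, 5)) = Rational(-75609, 5)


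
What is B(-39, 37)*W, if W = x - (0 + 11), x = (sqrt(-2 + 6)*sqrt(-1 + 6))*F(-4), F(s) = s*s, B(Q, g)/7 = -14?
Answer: 1078 - 3136*sqrt(5) ≈ -5934.3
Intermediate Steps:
B(Q, g) = -98 (B(Q, g) = 7*(-14) = -98)
F(s) = s**2
x = 32*sqrt(5) (x = (sqrt(-2 + 6)*sqrt(-1 + 6))*(-4)**2 = (sqrt(4)*sqrt(5))*16 = (2*sqrt(5))*16 = 32*sqrt(5) ≈ 71.554)
W = -11 + 32*sqrt(5) (W = 32*sqrt(5) - (0 + 11) = 32*sqrt(5) - 1*11 = 32*sqrt(5) - 11 = -11 + 32*sqrt(5) ≈ 60.554)
B(-39, 37)*W = -98*(-11 + 32*sqrt(5)) = 1078 - 3136*sqrt(5)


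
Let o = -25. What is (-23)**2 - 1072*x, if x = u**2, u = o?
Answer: -669471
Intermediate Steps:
u = -25
x = 625 (x = (-25)**2 = 625)
(-23)**2 - 1072*x = (-23)**2 - 1072*625 = 529 - 670000 = -669471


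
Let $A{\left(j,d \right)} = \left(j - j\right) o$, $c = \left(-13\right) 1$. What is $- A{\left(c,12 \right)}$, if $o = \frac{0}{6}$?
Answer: $0$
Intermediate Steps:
$c = -13$
$o = 0$ ($o = 0 \cdot \frac{1}{6} = 0$)
$A{\left(j,d \right)} = 0$ ($A{\left(j,d \right)} = \left(j - j\right) 0 = 0 \cdot 0 = 0$)
$- A{\left(c,12 \right)} = \left(-1\right) 0 = 0$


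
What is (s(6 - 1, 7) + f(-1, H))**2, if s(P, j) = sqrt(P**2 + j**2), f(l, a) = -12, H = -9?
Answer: (12 - sqrt(74))**2 ≈ 11.544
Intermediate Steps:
(s(6 - 1, 7) + f(-1, H))**2 = (sqrt((6 - 1)**2 + 7**2) - 12)**2 = (sqrt(5**2 + 49) - 12)**2 = (sqrt(25 + 49) - 12)**2 = (sqrt(74) - 12)**2 = (-12 + sqrt(74))**2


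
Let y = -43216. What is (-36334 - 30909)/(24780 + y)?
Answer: 6113/1676 ≈ 3.6474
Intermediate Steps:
(-36334 - 30909)/(24780 + y) = (-36334 - 30909)/(24780 - 43216) = -67243/(-18436) = -67243*(-1/18436) = 6113/1676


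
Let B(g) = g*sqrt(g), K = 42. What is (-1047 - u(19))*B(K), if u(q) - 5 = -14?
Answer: -43596*sqrt(42) ≈ -2.8253e+5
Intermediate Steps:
u(q) = -9 (u(q) = 5 - 14 = -9)
B(g) = g**(3/2)
(-1047 - u(19))*B(K) = (-1047 - 1*(-9))*42**(3/2) = (-1047 + 9)*(42*sqrt(42)) = -43596*sqrt(42)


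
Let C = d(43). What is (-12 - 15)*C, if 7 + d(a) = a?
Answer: -972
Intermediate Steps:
d(a) = -7 + a
C = 36 (C = -7 + 43 = 36)
(-12 - 15)*C = (-12 - 15)*36 = -27*36 = -972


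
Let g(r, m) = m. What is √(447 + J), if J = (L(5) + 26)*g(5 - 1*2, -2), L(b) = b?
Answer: √385 ≈ 19.621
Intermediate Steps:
J = -62 (J = (5 + 26)*(-2) = 31*(-2) = -62)
√(447 + J) = √(447 - 62) = √385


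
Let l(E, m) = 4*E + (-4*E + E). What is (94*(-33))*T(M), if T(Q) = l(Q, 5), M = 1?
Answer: -3102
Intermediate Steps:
l(E, m) = E (l(E, m) = 4*E - 3*E = E)
T(Q) = Q
(94*(-33))*T(M) = (94*(-33))*1 = -3102*1 = -3102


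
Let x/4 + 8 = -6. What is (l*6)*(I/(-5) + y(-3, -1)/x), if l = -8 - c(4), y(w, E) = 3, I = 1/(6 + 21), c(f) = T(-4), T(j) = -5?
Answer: 461/420 ≈ 1.0976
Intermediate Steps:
x = -56 (x = -32 + 4*(-6) = -32 - 24 = -56)
c(f) = -5
I = 1/27 ≈ 0.037037
l = -3 (l = -8 - 1*(-5) = -8 + 5 = -3)
(l*6)*(I/(-5) + y(-3, -1)/x) = (-3*6)*((1/27)/(-5) + 3/(-56)) = -18*((1/27)*(-1/5) + 3*(-1/56)) = -18*(-1/135 - 3/56) = -18*(-461/7560) = 461/420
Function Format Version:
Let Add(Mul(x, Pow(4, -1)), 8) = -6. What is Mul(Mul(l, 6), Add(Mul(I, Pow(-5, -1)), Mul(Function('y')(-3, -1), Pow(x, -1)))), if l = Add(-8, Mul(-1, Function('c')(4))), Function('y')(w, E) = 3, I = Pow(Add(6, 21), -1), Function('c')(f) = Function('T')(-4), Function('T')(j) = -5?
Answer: Rational(461, 420) ≈ 1.0976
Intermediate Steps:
x = -56 (x = Add(-32, Mul(4, -6)) = Add(-32, -24) = -56)
Function('c')(f) = -5
I = Rational(1, 27) (I = Pow(27, -1) = Rational(1, 27) ≈ 0.037037)
l = -3 (l = Add(-8, Mul(-1, -5)) = Add(-8, 5) = -3)
Mul(Mul(l, 6), Add(Mul(I, Pow(-5, -1)), Mul(Function('y')(-3, -1), Pow(x, -1)))) = Mul(Mul(-3, 6), Add(Mul(Rational(1, 27), Pow(-5, -1)), Mul(3, Pow(-56, -1)))) = Mul(-18, Add(Mul(Rational(1, 27), Rational(-1, 5)), Mul(3, Rational(-1, 56)))) = Mul(-18, Add(Rational(-1, 135), Rational(-3, 56))) = Mul(-18, Rational(-461, 7560)) = Rational(461, 420)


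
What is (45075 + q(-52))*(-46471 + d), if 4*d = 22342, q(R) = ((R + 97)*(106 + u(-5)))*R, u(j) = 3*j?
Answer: 13726488915/2 ≈ 6.8632e+9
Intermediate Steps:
q(R) = R*(8827 + 91*R) (q(R) = ((R + 97)*(106 + 3*(-5)))*R = ((97 + R)*(106 - 15))*R = ((97 + R)*91)*R = (8827 + 91*R)*R = R*(8827 + 91*R))
d = 11171/2 (d = (1/4)*22342 = 11171/2 ≈ 5585.5)
(45075 + q(-52))*(-46471 + d) = (45075 + 91*(-52)*(97 - 52))*(-46471 + 11171/2) = (45075 + 91*(-52)*45)*(-81771/2) = (45075 - 212940)*(-81771/2) = -167865*(-81771/2) = 13726488915/2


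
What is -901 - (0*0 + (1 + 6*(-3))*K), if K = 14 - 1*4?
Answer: -731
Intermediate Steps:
K = 10 (K = 14 - 4 = 10)
-901 - (0*0 + (1 + 6*(-3))*K) = -901 - (0*0 + (1 + 6*(-3))*10) = -901 - (0 + (1 - 18)*10) = -901 - (0 - 17*10) = -901 - (0 - 170) = -901 - 1*(-170) = -901 + 170 = -731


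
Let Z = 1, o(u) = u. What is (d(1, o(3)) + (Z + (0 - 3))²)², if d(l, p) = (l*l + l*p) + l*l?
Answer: 81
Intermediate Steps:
d(l, p) = 2*l² + l*p (d(l, p) = (l² + l*p) + l² = 2*l² + l*p)
(d(1, o(3)) + (Z + (0 - 3))²)² = (1*(3 + 2*1) + (1 + (0 - 3))²)² = (1*(3 + 2) + (1 - 3)²)² = (1*5 + (-2)²)² = (5 + 4)² = 9² = 81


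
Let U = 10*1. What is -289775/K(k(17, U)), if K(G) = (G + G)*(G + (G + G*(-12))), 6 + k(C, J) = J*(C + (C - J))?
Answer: 57955/219024 ≈ 0.26461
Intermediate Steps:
U = 10
k(C, J) = -6 + J*(-J + 2*C) (k(C, J) = -6 + J*(C + (C - J)) = -6 + J*(-J + 2*C))
K(G) = -20*G**2 (K(G) = (2*G)*(G + (G - 12*G)) = (2*G)*(G - 11*G) = (2*G)*(-10*G) = -20*G**2)
-289775/K(k(17, U)) = -289775*(-1/(20*(-6 - 1*10**2 + 2*17*10)**2)) = -289775*(-1/(20*(-6 - 1*100 + 340)**2)) = -289775*(-1/(20*(-6 - 100 + 340)**2)) = -289775/((-20*234**2)) = -289775/((-20*54756)) = -289775/(-1095120) = -289775*(-1/1095120) = 57955/219024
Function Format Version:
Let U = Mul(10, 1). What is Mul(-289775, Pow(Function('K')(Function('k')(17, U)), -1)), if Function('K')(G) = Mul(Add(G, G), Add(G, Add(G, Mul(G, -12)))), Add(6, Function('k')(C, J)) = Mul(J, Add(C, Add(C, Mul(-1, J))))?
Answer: Rational(57955, 219024) ≈ 0.26461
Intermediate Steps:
U = 10
Function('k')(C, J) = Add(-6, Mul(J, Add(Mul(-1, J), Mul(2, C)))) (Function('k')(C, J) = Add(-6, Mul(J, Add(C, Add(C, Mul(-1, J))))) = Add(-6, Mul(J, Add(Mul(-1, J), Mul(2, C)))))
Function('K')(G) = Mul(-20, Pow(G, 2)) (Function('K')(G) = Mul(Mul(2, G), Add(G, Add(G, Mul(-12, G)))) = Mul(Mul(2, G), Add(G, Mul(-11, G))) = Mul(Mul(2, G), Mul(-10, G)) = Mul(-20, Pow(G, 2)))
Mul(-289775, Pow(Function('K')(Function('k')(17, U)), -1)) = Mul(-289775, Pow(Mul(-20, Pow(Add(-6, Mul(-1, Pow(10, 2)), Mul(2, 17, 10)), 2)), -1)) = Mul(-289775, Pow(Mul(-20, Pow(Add(-6, Mul(-1, 100), 340), 2)), -1)) = Mul(-289775, Pow(Mul(-20, Pow(Add(-6, -100, 340), 2)), -1)) = Mul(-289775, Pow(Mul(-20, Pow(234, 2)), -1)) = Mul(-289775, Pow(Mul(-20, 54756), -1)) = Mul(-289775, Pow(-1095120, -1)) = Mul(-289775, Rational(-1, 1095120)) = Rational(57955, 219024)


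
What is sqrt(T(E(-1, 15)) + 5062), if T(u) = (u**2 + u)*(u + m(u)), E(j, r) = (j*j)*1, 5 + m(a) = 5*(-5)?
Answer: 6*sqrt(139) ≈ 70.739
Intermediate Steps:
m(a) = -30 (m(a) = -5 + 5*(-5) = -5 - 25 = -30)
E(j, r) = j**2 (E(j, r) = j**2*1 = j**2)
T(u) = (-30 + u)*(u + u**2) (T(u) = (u**2 + u)*(u - 30) = (u + u**2)*(-30 + u) = (-30 + u)*(u + u**2))
sqrt(T(E(-1, 15)) + 5062) = sqrt((-1)**2*(-30 + ((-1)**2)**2 - 29*(-1)**2) + 5062) = sqrt(1*(-30 + 1**2 - 29*1) + 5062) = sqrt(1*(-30 + 1 - 29) + 5062) = sqrt(1*(-58) + 5062) = sqrt(-58 + 5062) = sqrt(5004) = 6*sqrt(139)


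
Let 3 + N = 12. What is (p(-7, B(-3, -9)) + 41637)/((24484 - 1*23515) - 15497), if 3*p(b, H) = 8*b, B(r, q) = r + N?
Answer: -124855/43584 ≈ -2.8647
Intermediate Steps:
N = 9 (N = -3 + 12 = 9)
B(r, q) = 9 + r (B(r, q) = r + 9 = 9 + r)
p(b, H) = 8*b/3 (p(b, H) = (8*b)/3 = 8*b/3)
(p(-7, B(-3, -9)) + 41637)/((24484 - 1*23515) - 15497) = ((8/3)*(-7) + 41637)/((24484 - 1*23515) - 15497) = (-56/3 + 41637)/((24484 - 23515) - 15497) = 124855/(3*(969 - 15497)) = (124855/3)/(-14528) = (124855/3)*(-1/14528) = -124855/43584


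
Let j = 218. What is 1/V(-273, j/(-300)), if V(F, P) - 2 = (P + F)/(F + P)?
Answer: ⅓ ≈ 0.33333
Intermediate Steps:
V(F, P) = 3 (V(F, P) = 2 + (P + F)/(F + P) = 2 + (F + P)/(F + P) = 2 + 1 = 3)
1/V(-273, j/(-300)) = 1/3 = ⅓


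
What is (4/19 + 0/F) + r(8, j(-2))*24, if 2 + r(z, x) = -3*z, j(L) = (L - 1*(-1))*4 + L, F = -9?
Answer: -11852/19 ≈ -623.79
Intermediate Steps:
j(L) = 4 + 5*L (j(L) = (L + 1)*4 + L = (1 + L)*4 + L = (4 + 4*L) + L = 4 + 5*L)
r(z, x) = -2 - 3*z
(4/19 + 0/F) + r(8, j(-2))*24 = (4/19 + 0/(-9)) + (-2 - 3*8)*24 = (4*(1/19) + 0*(-⅑)) + (-2 - 24)*24 = (4/19 + 0) - 26*24 = 4/19 - 624 = -11852/19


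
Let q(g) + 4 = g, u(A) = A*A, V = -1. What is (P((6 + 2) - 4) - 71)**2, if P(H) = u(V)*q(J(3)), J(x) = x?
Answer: 5184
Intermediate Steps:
u(A) = A**2
q(g) = -4 + g
P(H) = -1 (P(H) = (-1)**2*(-4 + 3) = 1*(-1) = -1)
(P((6 + 2) - 4) - 71)**2 = (-1 - 71)**2 = (-72)**2 = 5184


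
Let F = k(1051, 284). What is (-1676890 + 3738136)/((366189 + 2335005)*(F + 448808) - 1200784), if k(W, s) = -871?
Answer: 1030623/604981767997 ≈ 1.7036e-6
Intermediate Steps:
F = -871
(-1676890 + 3738136)/((366189 + 2335005)*(F + 448808) - 1200784) = (-1676890 + 3738136)/((366189 + 2335005)*(-871 + 448808) - 1200784) = 2061246/(2701194*447937 - 1200784) = 2061246/(1209964736778 - 1200784) = 2061246/1209963535994 = 2061246*(1/1209963535994) = 1030623/604981767997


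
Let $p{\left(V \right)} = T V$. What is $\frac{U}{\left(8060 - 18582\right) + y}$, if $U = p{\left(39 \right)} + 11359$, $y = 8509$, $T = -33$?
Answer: $- \frac{10072}{2013} \approx -5.0035$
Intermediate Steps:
$p{\left(V \right)} = - 33 V$
$U = 10072$ ($U = \left(-33\right) 39 + 11359 = -1287 + 11359 = 10072$)
$\frac{U}{\left(8060 - 18582\right) + y} = \frac{10072}{\left(8060 - 18582\right) + 8509} = \frac{10072}{-10522 + 8509} = \frac{10072}{-2013} = 10072 \left(- \frac{1}{2013}\right) = - \frac{10072}{2013}$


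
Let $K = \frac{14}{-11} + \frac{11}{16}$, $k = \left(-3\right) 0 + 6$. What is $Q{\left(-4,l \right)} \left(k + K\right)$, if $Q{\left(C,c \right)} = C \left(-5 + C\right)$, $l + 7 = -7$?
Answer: $\frac{8577}{44} \approx 194.93$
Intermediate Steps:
$l = -14$ ($l = -7 - 7 = -14$)
$k = 6$ ($k = 0 + 6 = 6$)
$K = - \frac{103}{176}$ ($K = 14 \left(- \frac{1}{11}\right) + 11 \cdot \frac{1}{16} = - \frac{14}{11} + \frac{11}{16} = - \frac{103}{176} \approx -0.58523$)
$Q{\left(-4,l \right)} \left(k + K\right) = - 4 \left(-5 - 4\right) \left(6 - \frac{103}{176}\right) = \left(-4\right) \left(-9\right) \frac{953}{176} = 36 \cdot \frac{953}{176} = \frac{8577}{44}$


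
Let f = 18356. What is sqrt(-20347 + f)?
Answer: I*sqrt(1991) ≈ 44.621*I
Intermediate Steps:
sqrt(-20347 + f) = sqrt(-20347 + 18356) = sqrt(-1991) = I*sqrt(1991)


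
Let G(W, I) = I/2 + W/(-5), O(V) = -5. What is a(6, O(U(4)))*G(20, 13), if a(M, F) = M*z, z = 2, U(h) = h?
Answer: 30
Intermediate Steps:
G(W, I) = I/2 - W/5 (G(W, I) = I*(1/2) + W*(-1/5) = I/2 - W/5)
a(M, F) = 2*M (a(M, F) = M*2 = 2*M)
a(6, O(U(4)))*G(20, 13) = (2*6)*((1/2)*13 - 1/5*20) = 12*(13/2 - 4) = 12*(5/2) = 30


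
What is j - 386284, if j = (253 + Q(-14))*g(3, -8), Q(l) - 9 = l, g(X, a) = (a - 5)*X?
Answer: -395956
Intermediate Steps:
g(X, a) = X*(-5 + a) (g(X, a) = (-5 + a)*X = X*(-5 + a))
Q(l) = 9 + l
j = -9672 (j = (253 + (9 - 14))*(3*(-5 - 8)) = (253 - 5)*(3*(-13)) = 248*(-39) = -9672)
j - 386284 = -9672 - 386284 = -395956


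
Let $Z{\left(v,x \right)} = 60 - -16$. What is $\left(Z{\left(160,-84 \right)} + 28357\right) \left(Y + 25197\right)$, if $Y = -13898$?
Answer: $321264467$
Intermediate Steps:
$Z{\left(v,x \right)} = 76$ ($Z{\left(v,x \right)} = 60 + 16 = 76$)
$\left(Z{\left(160,-84 \right)} + 28357\right) \left(Y + 25197\right) = \left(76 + 28357\right) \left(-13898 + 25197\right) = 28433 \cdot 11299 = 321264467$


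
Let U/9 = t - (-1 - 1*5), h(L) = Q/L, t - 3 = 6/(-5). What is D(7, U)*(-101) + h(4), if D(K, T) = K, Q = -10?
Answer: -1419/2 ≈ -709.50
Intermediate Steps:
t = 9/5 (t = 3 + 6/(-5) = 3 + 6*(-⅕) = 3 - 6/5 = 9/5 ≈ 1.8000)
h(L) = -10/L
U = 351/5 (U = 9*(9/5 - (-1 - 1*5)) = 9*(9/5 - (-1 - 5)) = 9*(9/5 - 1*(-6)) = 9*(9/5 + 6) = 9*(39/5) = 351/5 ≈ 70.200)
D(7, U)*(-101) + h(4) = 7*(-101) - 10/4 = -707 - 10*¼ = -707 - 5/2 = -1419/2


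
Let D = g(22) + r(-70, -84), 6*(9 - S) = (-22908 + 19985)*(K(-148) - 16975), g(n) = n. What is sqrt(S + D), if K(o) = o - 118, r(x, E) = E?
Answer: I*sqrt(33597174)/2 ≈ 2898.2*I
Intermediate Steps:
K(o) = -118 + o
S = -16798463/2 (S = 9 - (-22908 + 19985)*((-118 - 148) - 16975)/6 = 9 - (-2923)*(-266 - 16975)/6 = 9 - (-2923)*(-17241)/6 = 9 - 1/6*50395443 = 9 - 16798481/2 = -16798463/2 ≈ -8.3992e+6)
D = -62 (D = 22 - 84 = -62)
sqrt(S + D) = sqrt(-16798463/2 - 62) = sqrt(-16798587/2) = I*sqrt(33597174)/2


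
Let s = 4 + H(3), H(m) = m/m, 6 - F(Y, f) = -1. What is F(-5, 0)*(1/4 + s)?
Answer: 147/4 ≈ 36.750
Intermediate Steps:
F(Y, f) = 7 (F(Y, f) = 6 - 1*(-1) = 6 + 1 = 7)
H(m) = 1
s = 5 (s = 4 + 1 = 5)
F(-5, 0)*(1/4 + s) = 7*(1/4 + 5) = 7*(¼ + 5) = 7*(21/4) = 147/4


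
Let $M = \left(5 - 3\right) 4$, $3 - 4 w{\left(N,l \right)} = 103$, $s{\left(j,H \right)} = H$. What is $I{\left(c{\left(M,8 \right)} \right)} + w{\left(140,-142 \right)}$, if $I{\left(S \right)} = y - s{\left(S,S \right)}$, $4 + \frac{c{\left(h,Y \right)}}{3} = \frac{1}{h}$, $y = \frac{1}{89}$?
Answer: $- \frac{9515}{712} \approx -13.364$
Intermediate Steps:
$w{\left(N,l \right)} = -25$ ($w{\left(N,l \right)} = \frac{3}{4} - \frac{103}{4} = -25$)
$y = \frac{1}{89} \approx 0.011236$
$M = 8$ ($M = 2 \cdot 4 = 8$)
$c{\left(h,Y \right)} = -12 + \frac{3}{h}$
$I{\left(S \right)} = \frac{1}{89} - S$
$I{\left(c{\left(M,8 \right)} \right)} + w{\left(140,-142 \right)} = \left(\frac{1}{89} - \left(-12 + \frac{3}{8}\right)\right) - 25 = \left(\frac{1}{89} - - \frac{93}{8}\right) - 25 = \left(\frac{1}{89} + \frac{93}{8}\right) - 25 = \frac{8285}{712} - 25 = - \frac{9515}{712}$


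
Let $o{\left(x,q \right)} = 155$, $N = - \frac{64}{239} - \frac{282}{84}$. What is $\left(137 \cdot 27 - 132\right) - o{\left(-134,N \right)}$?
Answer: $3412$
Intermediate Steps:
$N = - \frac{12129}{3346}$ ($N = \left(-64\right) \frac{1}{239} - \frac{47}{14} = - \frac{64}{239} - \frac{47}{14} = - \frac{12129}{3346} \approx -3.6249$)
$\left(137 \cdot 27 - 132\right) - o{\left(-134,N \right)} = \left(137 \cdot 27 - 132\right) - 155 = \left(3699 - 132\right) - 155 = 3567 - 155 = 3412$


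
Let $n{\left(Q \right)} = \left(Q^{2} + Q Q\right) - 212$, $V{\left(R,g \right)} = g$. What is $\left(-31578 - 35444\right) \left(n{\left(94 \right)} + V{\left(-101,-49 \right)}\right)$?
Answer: $-1166920042$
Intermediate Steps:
$n{\left(Q \right)} = -212 + 2 Q^{2}$ ($n{\left(Q \right)} = \left(Q^{2} + Q^{2}\right) - 212 = 2 Q^{2} - 212 = -212 + 2 Q^{2}$)
$\left(-31578 - 35444\right) \left(n{\left(94 \right)} + V{\left(-101,-49 \right)}\right) = \left(-31578 - 35444\right) \left(\left(-212 + 2 \cdot 94^{2}\right) - 49\right) = - 67022 \left(\left(-212 + 2 \cdot 8836\right) - 49\right) = - 67022 \left(\left(-212 + 17672\right) - 49\right) = - 67022 \left(17460 - 49\right) = \left(-67022\right) 17411 = -1166920042$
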